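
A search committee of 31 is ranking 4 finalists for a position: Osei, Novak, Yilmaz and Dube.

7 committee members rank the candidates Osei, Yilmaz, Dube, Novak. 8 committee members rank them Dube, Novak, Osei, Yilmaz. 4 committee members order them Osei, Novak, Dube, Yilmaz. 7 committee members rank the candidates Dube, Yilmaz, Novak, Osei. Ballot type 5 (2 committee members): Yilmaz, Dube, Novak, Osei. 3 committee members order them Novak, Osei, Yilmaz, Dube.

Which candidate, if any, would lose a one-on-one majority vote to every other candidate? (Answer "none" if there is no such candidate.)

Pairwise majorities:
Osei vs Novak: Osei is ranked higher on 7+4 = 11 ballots, Novak on 20. Novak wins 20–11.
Osei vs Yilmaz: Osei preferred on 7+8+4+3 = 22 ballots; Osei wins 22–9.
Osei vs Dube: Dube, 17–14.
Novak vs Yilmaz: Yilmaz wins 16–15.
Novak vs Dube: 4+3 = 7 for Novak, 24 for Dube — Dube by 24–7.
Yilmaz vs Dube: Yilmaz preferred on 7+2+3 = 12 ballots; Dube wins 19–12.
Each candidate has at least one pairwise win (Osei beats Yilmaz; Novak beats Osei; Yilmaz beats Novak; Dube beats Osei) — no Condorcet loser.

none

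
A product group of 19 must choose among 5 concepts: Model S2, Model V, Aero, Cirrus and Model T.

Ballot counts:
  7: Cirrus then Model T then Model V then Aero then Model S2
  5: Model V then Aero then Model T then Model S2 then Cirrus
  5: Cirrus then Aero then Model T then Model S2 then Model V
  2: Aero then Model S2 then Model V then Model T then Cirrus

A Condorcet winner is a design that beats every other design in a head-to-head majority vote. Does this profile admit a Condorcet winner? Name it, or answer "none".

Cirrus

Check each pair by majority over 19 ballots:
Model S2 vs Model V: Model S2 preferred on 5+2 = 7 ballots; Model V wins 12–7.
Model S2–Aero: Aero 19–0.
Model S2–Cirrus: Cirrus 12–7.
Model S2 vs Model T: Model S2 is ranked higher on 2 ballots, Model T on 17. Model T wins 17–2.
Model V vs Aero: 12 to 7, Model V.
Model V–Cirrus: Cirrus 12–7.
Model V vs Model T: Model T, 12–7.
Aero vs Cirrus: Cirrus, 12–7.
Aero vs Model T: Aero, 12–7.
Cirrus vs Model T: Cirrus, 12–7.
Only Cirrus has no losses; Cirrus is the Condorcet winner.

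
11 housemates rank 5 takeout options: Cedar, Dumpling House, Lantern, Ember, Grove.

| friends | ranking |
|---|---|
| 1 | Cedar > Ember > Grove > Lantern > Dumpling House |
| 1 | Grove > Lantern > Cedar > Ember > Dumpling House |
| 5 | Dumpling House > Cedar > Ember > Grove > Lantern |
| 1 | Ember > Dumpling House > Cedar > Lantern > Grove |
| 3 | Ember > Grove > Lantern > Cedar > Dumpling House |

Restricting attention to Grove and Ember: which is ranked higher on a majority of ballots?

Ballots ranking Grove above Ember: 1.
Ballots ranking Ember above Grove: 11 − 1 = 10.
Ember wins the head-to-head 10–1.

Ember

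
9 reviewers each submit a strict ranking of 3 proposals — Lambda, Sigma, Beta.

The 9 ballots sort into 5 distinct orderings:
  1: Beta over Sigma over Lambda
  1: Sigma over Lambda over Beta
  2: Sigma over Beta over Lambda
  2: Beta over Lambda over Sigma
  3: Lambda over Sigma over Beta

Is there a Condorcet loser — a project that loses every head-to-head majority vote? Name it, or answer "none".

none

Pairwise majorities:
Lambda vs Sigma: Lambda wins 5–4.
Lambda vs Beta: Beta, 5–4.
Sigma vs Beta: 6 to 3, Sigma.
Every project wins at least one matchup (Lambda beats Sigma; Sigma beats Beta; Beta beats Lambda), so there is no Condorcet loser.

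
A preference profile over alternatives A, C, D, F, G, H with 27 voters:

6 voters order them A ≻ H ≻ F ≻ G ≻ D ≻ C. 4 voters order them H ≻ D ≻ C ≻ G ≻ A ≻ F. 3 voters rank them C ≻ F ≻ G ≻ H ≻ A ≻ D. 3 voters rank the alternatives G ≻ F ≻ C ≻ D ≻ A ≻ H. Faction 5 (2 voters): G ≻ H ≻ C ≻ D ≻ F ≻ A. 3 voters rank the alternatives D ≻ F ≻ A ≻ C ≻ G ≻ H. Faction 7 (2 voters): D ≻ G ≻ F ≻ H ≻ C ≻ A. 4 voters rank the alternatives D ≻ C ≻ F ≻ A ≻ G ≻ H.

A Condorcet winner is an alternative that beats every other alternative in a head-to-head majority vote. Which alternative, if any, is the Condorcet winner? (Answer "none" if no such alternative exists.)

Head-to-head results (27 voters):
A vs C: C wins 18–9.
A vs D: D wins 18–9.
A vs F: F, 17–10.
A vs G: G, 14–13.
A vs H: A, 16–11.
C–D: D 19–8.
C–F: F 14–13.
C–G: C 14–13.
C vs H: H, 14–13.
D–F: D 15–12.
D vs G: G wins 14–13.
D–H: H 15–12.
F vs G: F wins 16–11.
F–H: F 15–12.
G vs H: G wins 17–10.
No alternative is unbeaten: A loses to C; C loses to D; D loses to G; F loses to D; G loses to C; H loses to A. In particular A → H → C → A is a majority cycle — no Condorcet winner exists.

none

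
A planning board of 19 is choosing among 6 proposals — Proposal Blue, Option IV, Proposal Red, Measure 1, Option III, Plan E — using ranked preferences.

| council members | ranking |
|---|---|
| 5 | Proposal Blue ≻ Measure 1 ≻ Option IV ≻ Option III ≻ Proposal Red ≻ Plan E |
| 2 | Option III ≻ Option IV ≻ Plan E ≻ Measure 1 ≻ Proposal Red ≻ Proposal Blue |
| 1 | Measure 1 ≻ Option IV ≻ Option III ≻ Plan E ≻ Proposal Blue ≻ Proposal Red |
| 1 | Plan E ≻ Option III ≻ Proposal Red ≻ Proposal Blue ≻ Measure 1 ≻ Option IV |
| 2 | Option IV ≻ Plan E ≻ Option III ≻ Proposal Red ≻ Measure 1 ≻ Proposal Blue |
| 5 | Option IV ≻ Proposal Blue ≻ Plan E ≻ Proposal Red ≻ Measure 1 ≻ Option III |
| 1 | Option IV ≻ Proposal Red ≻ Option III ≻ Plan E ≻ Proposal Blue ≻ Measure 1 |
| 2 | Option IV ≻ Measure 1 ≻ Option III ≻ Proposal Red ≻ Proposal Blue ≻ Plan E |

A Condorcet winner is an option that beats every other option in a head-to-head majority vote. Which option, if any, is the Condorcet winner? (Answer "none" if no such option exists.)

Option IV

Pairwise majorities:
Proposal Blue vs Option IV: 6 to 13, Option IV.
Proposal Blue vs Proposal Red: 11 to 8, Proposal Blue.
Proposal Blue vs Measure 1: Proposal Blue is ranked higher on 5+1+5+1 = 12 ballots, Measure 1 on 7. Proposal Blue wins 12–7.
Proposal Blue vs Option III: Proposal Blue is ranked higher on 5+5 = 10 ballots, Option III on 9. Proposal Blue wins 10–9.
Proposal Blue vs Plan E: Proposal Blue is ranked higher on 5+5+2 = 12 ballots, Plan E on 7. Proposal Blue wins 12–7.
Option IV vs Proposal Red: 18 for Option IV, 1 for Proposal Red — Option IV by 18–1.
Option IV vs Measure 1: Option IV preferred on 2+2+5+1+2 = 12 ballots; Option IV wins 12–7.
Option IV vs Option III: 16 to 3, Option IV.
Option IV vs Plan E: 18 for Option IV, 1 for Plan E — Option IV by 18–1.
Proposal Red vs Measure 1: 1+2+5+1 = 9 for Proposal Red, 10 for Measure 1 — Measure 1 by 10–9.
Proposal Red vs Option III: Proposal Red preferred on 5+1 = 6 ballots; Option III wins 13–6.
Proposal Red vs Plan E: Proposal Red preferred on 5+1+2 = 8 ballots; Plan E wins 11–8.
Measure 1 vs Option III: 13 to 6, Measure 1.
Measure 1 vs Plan E: 5+1+2 = 8 for Measure 1, 11 for Plan E — Plan E by 11–8.
Option III vs Plan E: Option III preferred on 5+2+1+1+2 = 11 ballots; Option III wins 11–8.
Option IV defeats every rival head-to-head and is the Condorcet winner.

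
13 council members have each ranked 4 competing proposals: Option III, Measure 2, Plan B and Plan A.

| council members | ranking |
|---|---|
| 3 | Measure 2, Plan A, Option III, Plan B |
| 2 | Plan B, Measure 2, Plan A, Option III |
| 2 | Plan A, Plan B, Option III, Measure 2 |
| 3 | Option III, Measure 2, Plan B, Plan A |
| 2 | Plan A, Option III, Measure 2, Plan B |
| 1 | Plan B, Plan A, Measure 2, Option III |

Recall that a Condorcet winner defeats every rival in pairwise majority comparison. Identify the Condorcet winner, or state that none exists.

Head-to-head results (13 council members):
Option III vs Measure 2: 7 to 6, Option III.
Option III vs Plan B: Option III wins 8–5.
Option III–Plan A: Plan A 10–3.
Measure 2 vs Plan B: Measure 2 wins 8–5.
Measure 2–Plan A: Measure 2 8–5.
Plan B–Plan A: Plan A 7–6.
Each option drops at least one matchup (Option III loses to Plan A; Measure 2 loses to Option III; Plan B loses to Option III; Plan A loses to Measure 2); the cycle Option III → Measure 2 → Plan A → Option III rules out a Condorcet winner.

none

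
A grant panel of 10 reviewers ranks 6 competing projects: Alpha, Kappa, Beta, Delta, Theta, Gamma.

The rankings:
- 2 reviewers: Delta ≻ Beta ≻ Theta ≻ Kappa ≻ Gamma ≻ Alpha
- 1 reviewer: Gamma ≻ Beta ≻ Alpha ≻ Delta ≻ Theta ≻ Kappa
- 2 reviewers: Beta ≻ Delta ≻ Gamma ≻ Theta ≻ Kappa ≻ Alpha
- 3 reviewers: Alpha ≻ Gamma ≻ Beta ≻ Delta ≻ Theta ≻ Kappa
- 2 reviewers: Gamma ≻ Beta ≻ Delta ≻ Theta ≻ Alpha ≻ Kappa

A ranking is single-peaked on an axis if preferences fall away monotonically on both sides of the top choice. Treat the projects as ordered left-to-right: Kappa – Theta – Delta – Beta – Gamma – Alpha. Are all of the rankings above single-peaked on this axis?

Axis positions: Kappa=1, Theta=2, Delta=3, Beta=4, Gamma=5, Alpha=6.
Group 1 (peak Delta at position 3): ranking walks positions 3-4-2-1-5-6, expanding outward from the peak — single-peaked.
Group 2 (peak Gamma at position 5): ranking walks positions 5-4-6-3-2-1, expanding outward from the peak — single-peaked.
Group 3 (peak Beta at position 4): ranking walks positions 4-3-5-2-1-6, expanding outward from the peak — single-peaked.
Group 4 (peak Alpha at position 6): ranking walks positions 6-5-4-3-2-1, expanding outward from the peak — single-peaked.
Group 5 (peak Gamma at position 5): ranking walks positions 5-4-3-2-6-1, expanding outward from the peak — single-peaked.
Every ranking is single-peaked on this axis.

yes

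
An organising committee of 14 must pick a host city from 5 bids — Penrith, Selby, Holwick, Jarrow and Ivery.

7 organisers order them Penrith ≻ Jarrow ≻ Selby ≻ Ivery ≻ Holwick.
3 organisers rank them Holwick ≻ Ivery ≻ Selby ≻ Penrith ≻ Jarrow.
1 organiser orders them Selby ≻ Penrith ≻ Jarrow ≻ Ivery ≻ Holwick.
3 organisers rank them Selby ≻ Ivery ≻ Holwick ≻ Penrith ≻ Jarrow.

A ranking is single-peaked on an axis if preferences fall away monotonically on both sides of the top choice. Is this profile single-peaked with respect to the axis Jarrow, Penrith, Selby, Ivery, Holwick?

Axis positions: Jarrow=1, Penrith=2, Selby=3, Ivery=4, Holwick=5.
Faction 1 (peak Penrith at position 2): ranking walks positions 2-1-3-4-5, expanding outward from the peak — single-peaked.
Faction 2 (peak Holwick at position 5): ranking walks positions 5-4-3-2-1, expanding outward from the peak — single-peaked.
Faction 3 (peak Selby at position 3): ranking walks positions 3-2-1-4-5, expanding outward from the peak — single-peaked.
Faction 4 (peak Selby at position 3): ranking walks positions 3-4-5-2-1, expanding outward from the peak — single-peaked.
Every ranking is single-peaked on this axis.

yes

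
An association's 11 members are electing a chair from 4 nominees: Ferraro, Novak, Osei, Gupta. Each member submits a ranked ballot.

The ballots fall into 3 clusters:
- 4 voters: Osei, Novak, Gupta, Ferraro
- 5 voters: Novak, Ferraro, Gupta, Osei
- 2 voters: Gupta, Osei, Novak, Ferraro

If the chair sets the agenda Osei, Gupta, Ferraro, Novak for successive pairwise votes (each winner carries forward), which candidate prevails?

Round 1: Osei vs Gupta — 4–7, Gupta advances.
Round 2: Gupta vs Ferraro — 6–5, Gupta advances.
Round 3: Gupta vs Novak — 2–9, Novak advances.
Novak survives the agenda.

Novak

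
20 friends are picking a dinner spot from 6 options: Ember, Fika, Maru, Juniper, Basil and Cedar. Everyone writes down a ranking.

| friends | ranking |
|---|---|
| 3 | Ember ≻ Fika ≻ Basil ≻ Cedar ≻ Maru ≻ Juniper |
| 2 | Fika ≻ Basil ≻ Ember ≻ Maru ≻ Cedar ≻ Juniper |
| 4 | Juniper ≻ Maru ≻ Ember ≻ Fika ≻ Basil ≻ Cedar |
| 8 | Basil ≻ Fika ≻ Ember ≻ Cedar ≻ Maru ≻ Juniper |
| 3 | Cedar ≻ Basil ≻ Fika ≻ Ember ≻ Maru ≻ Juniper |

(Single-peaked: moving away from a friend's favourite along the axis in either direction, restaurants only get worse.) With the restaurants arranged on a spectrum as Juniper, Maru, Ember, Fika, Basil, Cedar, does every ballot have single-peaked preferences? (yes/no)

yes

Axis positions: Juniper=1, Maru=2, Ember=3, Fika=4, Basil=5, Cedar=6.
Ballot type 1 (peak Ember at position 3): ranking walks positions 3-4-5-6-2-1, expanding outward from the peak — single-peaked.
Ballot type 2 (peak Fika at position 4): ranking walks positions 4-5-3-2-6-1, expanding outward from the peak — single-peaked.
Ballot type 3 (peak Juniper at position 1): ranking walks positions 1-2-3-4-5-6, expanding outward from the peak — single-peaked.
Ballot type 4 (peak Basil at position 5): ranking walks positions 5-4-3-6-2-1, expanding outward from the peak — single-peaked.
Ballot type 5 (peak Cedar at position 6): ranking walks positions 6-5-4-3-2-1, expanding outward from the peak — single-peaked.
Every ranking is single-peaked on this axis.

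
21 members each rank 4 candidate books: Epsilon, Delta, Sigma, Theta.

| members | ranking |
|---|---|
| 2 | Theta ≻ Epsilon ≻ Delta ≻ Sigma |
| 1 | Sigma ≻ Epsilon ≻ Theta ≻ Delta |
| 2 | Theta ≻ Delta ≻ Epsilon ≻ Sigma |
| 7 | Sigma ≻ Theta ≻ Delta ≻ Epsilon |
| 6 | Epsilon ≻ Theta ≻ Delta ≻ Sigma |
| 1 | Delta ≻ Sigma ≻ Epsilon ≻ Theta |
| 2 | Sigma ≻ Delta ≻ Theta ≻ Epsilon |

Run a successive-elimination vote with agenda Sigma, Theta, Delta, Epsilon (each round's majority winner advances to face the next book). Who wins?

Delta

Round 1: Sigma vs Theta — 11–10, Sigma advances.
Round 2: Sigma vs Delta — 10–11, Delta advances.
Round 3: Delta vs Epsilon — 12–9, Delta advances.
The agenda winner is Delta.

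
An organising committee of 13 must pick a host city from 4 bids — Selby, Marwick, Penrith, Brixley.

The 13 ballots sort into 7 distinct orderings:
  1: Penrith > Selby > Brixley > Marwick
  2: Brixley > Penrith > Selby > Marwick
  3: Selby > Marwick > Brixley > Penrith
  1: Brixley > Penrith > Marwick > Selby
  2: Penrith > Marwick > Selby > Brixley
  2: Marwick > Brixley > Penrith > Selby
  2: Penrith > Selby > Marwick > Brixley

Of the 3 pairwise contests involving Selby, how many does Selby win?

2

Selby against each rival (13 organisers):
Selby–Marwick: Selby 8–5.
Selby vs Penrith: Penrith wins 10–3.
Selby vs Brixley: 8 to 5, Selby.
Selby beats Marwick, Brixley; loses to Penrith — 2 pairwise wins.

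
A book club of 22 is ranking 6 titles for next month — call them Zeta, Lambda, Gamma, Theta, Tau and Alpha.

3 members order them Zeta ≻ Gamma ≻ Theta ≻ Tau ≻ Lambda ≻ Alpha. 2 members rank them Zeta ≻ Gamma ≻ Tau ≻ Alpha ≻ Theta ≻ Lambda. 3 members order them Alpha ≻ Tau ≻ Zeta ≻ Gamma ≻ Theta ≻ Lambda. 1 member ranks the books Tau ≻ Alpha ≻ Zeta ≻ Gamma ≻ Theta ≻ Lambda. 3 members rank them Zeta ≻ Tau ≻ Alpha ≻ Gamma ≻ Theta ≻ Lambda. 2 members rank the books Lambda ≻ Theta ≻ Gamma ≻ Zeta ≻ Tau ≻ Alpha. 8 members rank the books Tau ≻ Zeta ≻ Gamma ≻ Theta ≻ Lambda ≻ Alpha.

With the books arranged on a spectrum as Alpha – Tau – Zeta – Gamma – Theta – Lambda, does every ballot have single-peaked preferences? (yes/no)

Axis positions: Alpha=1, Tau=2, Zeta=3, Gamma=4, Theta=5, Lambda=6.
Cluster 1 (peak Zeta at position 3): ranking walks positions 3-4-5-2-6-1, expanding outward from the peak — single-peaked.
Cluster 2 (peak Zeta at position 3): ranking walks positions 3-4-2-1-5-6, expanding outward from the peak — single-peaked.
Cluster 3 (peak Alpha at position 1): ranking walks positions 1-2-3-4-5-6, expanding outward from the peak — single-peaked.
Cluster 4 (peak Tau at position 2): ranking walks positions 2-1-3-4-5-6, expanding outward from the peak — single-peaked.
Cluster 5 (peak Zeta at position 3): ranking walks positions 3-2-1-4-5-6, expanding outward from the peak — single-peaked.
Cluster 6 (peak Lambda at position 6): ranking walks positions 6-5-4-3-2-1, expanding outward from the peak — single-peaked.
Cluster 7 (peak Tau at position 2): ranking walks positions 2-3-4-5-6-1, expanding outward from the peak — single-peaked.
Every ranking is single-peaked on this axis.

yes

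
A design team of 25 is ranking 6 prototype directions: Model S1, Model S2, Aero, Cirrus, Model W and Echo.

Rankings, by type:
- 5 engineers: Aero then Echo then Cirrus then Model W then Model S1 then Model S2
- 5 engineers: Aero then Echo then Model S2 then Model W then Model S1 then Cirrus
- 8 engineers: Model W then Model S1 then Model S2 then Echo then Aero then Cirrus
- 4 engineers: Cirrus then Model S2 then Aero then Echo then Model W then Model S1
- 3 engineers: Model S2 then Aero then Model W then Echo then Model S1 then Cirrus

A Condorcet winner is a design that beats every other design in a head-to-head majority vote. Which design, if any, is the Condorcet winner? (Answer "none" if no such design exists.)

none

Check each pair by majority over 25 ballots:
Model S1 vs Model S2: Model S1, 13–12.
Model S1 vs Aero: Aero wins 17–8.
Model S1 vs Cirrus: Model S1, 16–9.
Model S1–Model W: Model W 25–0.
Model S1–Echo: Echo 17–8.
Model S2 vs Aero: Model S2, 15–10.
Model S2 vs Cirrus: Model S2 wins 16–9.
Model S2 vs Model W: Model W, 13–12.
Model S2 vs Echo: Model S2, 15–10.
Aero vs Cirrus: Aero, 21–4.
Aero–Model W: Aero 17–8.
Aero vs Echo: Aero wins 17–8.
Cirrus vs Model W: Model W wins 16–9.
Cirrus vs Echo: Echo wins 21–4.
Model W–Echo: Echo 14–11.
Each design drops at least one matchup (Model S1 loses to Aero; Model S2 loses to Model S1; Aero loses to Model S2; Cirrus loses to Model S1; Model W loses to Aero; Echo loses to Model S2); the cycle Model S1 > Model S2 > Aero > Model S1 rules out a Condorcet winner.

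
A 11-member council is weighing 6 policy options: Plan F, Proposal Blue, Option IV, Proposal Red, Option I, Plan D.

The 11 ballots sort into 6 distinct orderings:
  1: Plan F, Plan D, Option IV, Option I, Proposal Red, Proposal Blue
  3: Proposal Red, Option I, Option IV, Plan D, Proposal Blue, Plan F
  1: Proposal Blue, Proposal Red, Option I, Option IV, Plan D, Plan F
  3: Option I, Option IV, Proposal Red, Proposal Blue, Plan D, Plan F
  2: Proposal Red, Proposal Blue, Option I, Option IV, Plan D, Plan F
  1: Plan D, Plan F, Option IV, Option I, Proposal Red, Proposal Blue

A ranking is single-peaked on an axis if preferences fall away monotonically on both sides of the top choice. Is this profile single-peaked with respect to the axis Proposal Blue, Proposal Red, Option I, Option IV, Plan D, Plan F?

Axis positions: Proposal Blue=1, Proposal Red=2, Option I=3, Option IV=4, Plan D=5, Plan F=6.
Group 1 (peak Plan F at position 6): ranking walks positions 6-5-4-3-2-1, expanding outward from the peak — single-peaked.
Group 2 (peak Proposal Red at position 2): ranking walks positions 2-3-4-5-1-6, expanding outward from the peak — single-peaked.
Group 3 (peak Proposal Blue at position 1): ranking walks positions 1-2-3-4-5-6, expanding outward from the peak — single-peaked.
Group 4 (peak Option I at position 3): ranking walks positions 3-4-2-1-5-6, expanding outward from the peak — single-peaked.
Group 5 (peak Proposal Red at position 2): ranking walks positions 2-1-3-4-5-6, expanding outward from the peak — single-peaked.
Group 6 (peak Plan D at position 5): ranking walks positions 5-6-4-3-2-1, expanding outward from the peak — single-peaked.
Every ranking is single-peaked on this axis.

yes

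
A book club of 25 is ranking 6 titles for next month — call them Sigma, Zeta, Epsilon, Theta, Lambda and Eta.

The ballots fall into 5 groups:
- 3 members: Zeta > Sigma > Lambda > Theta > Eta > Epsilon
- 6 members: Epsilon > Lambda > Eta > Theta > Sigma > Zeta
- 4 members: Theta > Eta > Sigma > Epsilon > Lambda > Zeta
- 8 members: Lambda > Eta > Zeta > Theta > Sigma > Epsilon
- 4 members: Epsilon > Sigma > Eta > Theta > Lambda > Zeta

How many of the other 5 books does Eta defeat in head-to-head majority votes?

Eta against each rival (25 members):
Eta vs Sigma: Eta preferred on 6+4+8 = 18 ballots; Eta wins 18–7.
Eta vs Zeta: Eta preferred on 6+4+8+4 = 22 ballots; Eta wins 22–3.
Eta vs Epsilon: 15 to 10, Eta.
Eta vs Theta: 18 to 7, Eta.
Eta vs Lambda: Lambda wins 17–8.
Eta beats Sigma, Zeta, Epsilon, Theta; loses to Lambda — 4 pairwise wins.

4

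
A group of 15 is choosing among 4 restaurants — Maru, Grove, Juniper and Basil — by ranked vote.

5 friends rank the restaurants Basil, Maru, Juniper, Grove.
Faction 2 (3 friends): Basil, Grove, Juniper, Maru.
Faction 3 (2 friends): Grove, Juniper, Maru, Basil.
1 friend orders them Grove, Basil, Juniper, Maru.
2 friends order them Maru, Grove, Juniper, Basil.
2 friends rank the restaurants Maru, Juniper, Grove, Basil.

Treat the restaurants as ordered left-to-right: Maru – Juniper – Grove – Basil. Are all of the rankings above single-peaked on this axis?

no

Axis positions: Maru=1, Juniper=2, Grove=3, Basil=4.
Faction 1: ranking walks positions 4-1-2-3; Maru is ranked above Grove even though Grove lies between Maru and the peak Basil on the axis — preferences dip and rise again. Not single-peaked.
Faction 2 (peak Basil at position 4): ranking walks positions 4-3-2-1, expanding outward from the peak — single-peaked.
Faction 3 (peak Grove at position 3): ranking walks positions 3-2-1-4, expanding outward from the peak — single-peaked.
Faction 4 (peak Grove at position 3): ranking walks positions 3-4-2-1, expanding outward from the peak — single-peaked.
Faction 5: ranking walks positions 1-3-2-4; Grove is ranked above Juniper even though Juniper lies between Grove and the peak Maru on the axis — preferences dip and rise again. Not single-peaked.
Faction 6 (peak Maru at position 1): ranking walks positions 1-2-3-4, expanding outward from the peak — single-peaked.
Faction 1 violates single-peakedness, so the profile is not single-peaked on this axis.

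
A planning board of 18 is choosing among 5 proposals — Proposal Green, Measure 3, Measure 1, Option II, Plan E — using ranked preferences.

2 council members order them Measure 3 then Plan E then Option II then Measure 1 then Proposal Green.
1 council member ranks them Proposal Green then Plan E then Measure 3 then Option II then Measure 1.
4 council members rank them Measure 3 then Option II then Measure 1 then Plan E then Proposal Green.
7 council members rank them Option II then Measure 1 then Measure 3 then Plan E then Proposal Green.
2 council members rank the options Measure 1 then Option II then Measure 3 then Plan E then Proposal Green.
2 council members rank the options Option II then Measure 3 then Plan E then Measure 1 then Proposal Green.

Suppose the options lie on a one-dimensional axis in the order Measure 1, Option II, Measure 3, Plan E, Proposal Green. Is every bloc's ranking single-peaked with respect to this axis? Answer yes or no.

Axis positions: Measure 1=1, Option II=2, Measure 3=3, Plan E=4, Proposal Green=5.
Bloc 1 (peak Measure 3 at position 3): ranking walks positions 3-4-2-1-5, expanding outward from the peak — single-peaked.
Bloc 2 (peak Proposal Green at position 5): ranking walks positions 5-4-3-2-1, expanding outward from the peak — single-peaked.
Bloc 3 (peak Measure 3 at position 3): ranking walks positions 3-2-1-4-5, expanding outward from the peak — single-peaked.
Bloc 4 (peak Option II at position 2): ranking walks positions 2-1-3-4-5, expanding outward from the peak — single-peaked.
Bloc 5 (peak Measure 1 at position 1): ranking walks positions 1-2-3-4-5, expanding outward from the peak — single-peaked.
Bloc 6 (peak Option II at position 2): ranking walks positions 2-3-4-1-5, expanding outward from the peak — single-peaked.
Every ranking is single-peaked on this axis.

yes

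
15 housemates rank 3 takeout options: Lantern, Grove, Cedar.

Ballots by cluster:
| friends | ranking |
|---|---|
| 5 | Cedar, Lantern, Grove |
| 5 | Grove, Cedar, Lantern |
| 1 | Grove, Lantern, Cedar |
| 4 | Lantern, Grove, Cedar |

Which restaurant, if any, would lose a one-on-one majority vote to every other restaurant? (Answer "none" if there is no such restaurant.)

none

Pairwise majorities:
Lantern vs Grove: 5+4 = 9 for Lantern, 6 for Grove — Lantern by 9–6.
Lantern–Cedar: Cedar 10–5.
Grove vs Cedar: Grove wins 10–5.
Every restaurant wins at least one matchup (Lantern beats Grove; Grove beats Cedar; Cedar beats Lantern), so there is no Condorcet loser.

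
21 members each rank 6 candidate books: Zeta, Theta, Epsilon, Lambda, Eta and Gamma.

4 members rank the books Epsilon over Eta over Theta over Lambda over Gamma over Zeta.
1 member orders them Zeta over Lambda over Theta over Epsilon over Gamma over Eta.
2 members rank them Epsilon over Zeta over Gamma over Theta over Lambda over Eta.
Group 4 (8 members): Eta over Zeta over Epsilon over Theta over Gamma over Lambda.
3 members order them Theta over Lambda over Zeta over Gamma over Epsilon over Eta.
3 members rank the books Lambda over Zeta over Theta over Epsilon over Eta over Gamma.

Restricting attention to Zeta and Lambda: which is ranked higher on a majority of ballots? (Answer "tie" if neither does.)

Ballots ranking Zeta above Lambda: 1 + 2 + 8 = 11.
Ballots ranking Lambda above Zeta: 21 − 11 = 10.
Zeta wins the head-to-head 11–10.

Zeta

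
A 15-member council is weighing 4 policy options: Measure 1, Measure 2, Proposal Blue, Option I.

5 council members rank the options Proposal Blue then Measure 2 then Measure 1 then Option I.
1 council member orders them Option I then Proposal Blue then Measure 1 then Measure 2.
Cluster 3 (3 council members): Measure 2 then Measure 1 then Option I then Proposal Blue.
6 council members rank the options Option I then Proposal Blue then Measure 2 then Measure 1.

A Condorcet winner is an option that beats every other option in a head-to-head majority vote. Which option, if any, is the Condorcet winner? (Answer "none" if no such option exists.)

Check each pair by majority over 15 ballots:
Measure 1 vs Measure 2: Measure 2, 14–1.
Measure 1 vs Proposal Blue: Proposal Blue, 12–3.
Measure 1 vs Option I: Measure 1, 8–7.
Measure 2 vs Proposal Blue: Proposal Blue, 12–3.
Measure 2 vs Option I: Measure 2 wins 8–7.
Proposal Blue–Option I: Option I 10–5.
Each option drops at least one matchup (Measure 1 loses to Measure 2; Measure 2 loses to Proposal Blue; Proposal Blue loses to Option I; Option I loses to Measure 1); the cycle Measure 1 > Option I > Proposal Blue > Measure 1 rules out a Condorcet winner.

none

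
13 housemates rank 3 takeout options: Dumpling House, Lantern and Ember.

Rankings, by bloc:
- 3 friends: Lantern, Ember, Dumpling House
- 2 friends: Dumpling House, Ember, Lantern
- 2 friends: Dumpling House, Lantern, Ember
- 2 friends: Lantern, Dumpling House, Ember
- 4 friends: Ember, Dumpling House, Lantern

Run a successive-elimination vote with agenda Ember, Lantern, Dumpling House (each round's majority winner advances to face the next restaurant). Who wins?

Round 1: Ember vs Lantern — 6–7, Lantern advances.
Round 2: Lantern vs Dumpling House — 5–8, Dumpling House advances.
Dumpling House survives the agenda.

Dumpling House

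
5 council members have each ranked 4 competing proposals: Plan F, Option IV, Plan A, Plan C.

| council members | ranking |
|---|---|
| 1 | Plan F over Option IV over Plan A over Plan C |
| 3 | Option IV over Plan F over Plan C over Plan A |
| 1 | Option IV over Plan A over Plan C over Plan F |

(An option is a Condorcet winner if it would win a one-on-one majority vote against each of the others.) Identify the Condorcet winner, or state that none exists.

Option IV

Pairwise majorities:
Plan F vs Option IV: Option IV, 4–1.
Plan F vs Plan A: Plan F, 4–1.
Plan F vs Plan C: Plan F, 4–1.
Option IV–Plan A: Option IV 5–0.
Option IV–Plan C: Option IV 5–0.
Plan A–Plan C: Plan C 3–2.
Only Option IV has no losses; Option IV is the Condorcet winner.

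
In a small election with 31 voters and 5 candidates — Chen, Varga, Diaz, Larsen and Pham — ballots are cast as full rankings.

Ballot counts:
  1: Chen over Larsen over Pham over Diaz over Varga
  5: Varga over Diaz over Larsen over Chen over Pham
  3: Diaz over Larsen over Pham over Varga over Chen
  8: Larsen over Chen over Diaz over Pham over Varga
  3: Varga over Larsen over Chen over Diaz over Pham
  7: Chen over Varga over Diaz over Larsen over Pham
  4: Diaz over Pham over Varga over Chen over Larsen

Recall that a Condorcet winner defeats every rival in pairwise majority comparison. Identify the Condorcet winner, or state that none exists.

Check each pair by majority over 31 ballots:
Chen vs Varga: 16 to 15, Chen.
Chen vs Diaz: Chen preferred on 1+8+3+7 = 19 ballots; Chen wins 19–12.
Chen vs Larsen: 12 to 19, Larsen.
Chen vs Pham: 24 to 7, Chen.
Varga vs Diaz: 5+3+7 = 15 for Varga, 16 for Diaz — Diaz by 16–15.
Varga vs Larsen: Varga preferred on 5+3+7+4 = 19 ballots; Varga wins 19–12.
Varga vs Pham: Varga is ranked higher on 5+3+7 = 15 ballots, Pham on 16. Pham wins 16–15.
Diaz vs Larsen: 19 to 12, Diaz.
Diaz vs Pham: Diaz preferred on 5+3+8+3+7+4 = 30 ballots; Diaz wins 30–1.
Larsen vs Pham: Larsen is ranked higher on 1+5+3+8+3+7 = 27 ballots, Pham on 4. Larsen wins 27–4.
No candidate is unbeaten: Chen loses to Larsen; Varga loses to Chen; Diaz loses to Chen; Larsen loses to Varga; Pham loses to Chen. In particular Chen > Varga > Larsen > Chen is a majority cycle — no Condorcet winner exists.

none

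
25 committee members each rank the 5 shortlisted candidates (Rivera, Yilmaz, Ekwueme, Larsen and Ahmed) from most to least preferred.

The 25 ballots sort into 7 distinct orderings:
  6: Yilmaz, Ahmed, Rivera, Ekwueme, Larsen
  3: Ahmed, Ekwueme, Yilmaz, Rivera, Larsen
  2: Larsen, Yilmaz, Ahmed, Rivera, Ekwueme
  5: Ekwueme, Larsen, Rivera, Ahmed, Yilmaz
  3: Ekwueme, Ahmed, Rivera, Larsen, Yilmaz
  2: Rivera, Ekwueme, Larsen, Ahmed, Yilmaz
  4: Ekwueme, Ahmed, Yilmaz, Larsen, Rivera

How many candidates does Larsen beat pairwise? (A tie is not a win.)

Larsen against each rival (25 committee members):
Larsen vs Rivera: Rivera wins 14–11.
Larsen vs Yilmaz: 2+5+3+2 = 12 for Larsen, 13 for Yilmaz — Yilmaz by 13–12.
Larsen vs Ekwueme: Larsen is ranked higher on 2 ballots, Ekwueme on 23. Ekwueme wins 23–2.
Larsen vs Ahmed: Larsen preferred on 2+5+2 = 9 ballots; Ahmed wins 16–9.
Larsen beats no one; loses to Rivera, Yilmaz, Ekwueme, Ahmed — 0 pairwise wins.

0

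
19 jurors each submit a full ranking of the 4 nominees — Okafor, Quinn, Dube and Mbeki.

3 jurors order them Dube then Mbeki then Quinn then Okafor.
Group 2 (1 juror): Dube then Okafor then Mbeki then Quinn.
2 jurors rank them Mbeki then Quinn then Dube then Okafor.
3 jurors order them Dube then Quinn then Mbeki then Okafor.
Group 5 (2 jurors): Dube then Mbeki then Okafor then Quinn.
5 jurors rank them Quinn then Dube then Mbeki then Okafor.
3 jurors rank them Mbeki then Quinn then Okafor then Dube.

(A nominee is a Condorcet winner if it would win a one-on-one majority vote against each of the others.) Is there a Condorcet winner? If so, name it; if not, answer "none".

Head-to-head results (19 jurors):
Okafor–Quinn: Quinn 16–3.
Okafor vs Dube: Dube, 16–3.
Okafor–Mbeki: Mbeki 18–1.
Quinn vs Dube: Quinn wins 10–9.
Quinn vs Mbeki: Mbeki, 11–8.
Dube vs Mbeki: Dube, 14–5.
No nominee is unbeaten: Okafor loses to Quinn; Quinn loses to Mbeki; Dube loses to Quinn; Mbeki loses to Dube. In particular Quinn → Dube → Mbeki → Quinn is a majority cycle — no Condorcet winner exists.

none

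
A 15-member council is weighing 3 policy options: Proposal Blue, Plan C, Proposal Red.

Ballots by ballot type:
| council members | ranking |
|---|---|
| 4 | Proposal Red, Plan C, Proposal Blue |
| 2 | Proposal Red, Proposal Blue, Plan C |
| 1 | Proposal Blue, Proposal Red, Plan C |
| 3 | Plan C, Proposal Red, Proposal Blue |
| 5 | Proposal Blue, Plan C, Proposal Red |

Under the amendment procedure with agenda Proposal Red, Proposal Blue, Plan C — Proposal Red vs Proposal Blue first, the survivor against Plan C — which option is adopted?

Plan C

Round 1: Proposal Red vs Proposal Blue — 9–6, Proposal Red advances.
Round 2: Proposal Red vs Plan C — 7–8, Plan C advances.
Plan C survives the agenda.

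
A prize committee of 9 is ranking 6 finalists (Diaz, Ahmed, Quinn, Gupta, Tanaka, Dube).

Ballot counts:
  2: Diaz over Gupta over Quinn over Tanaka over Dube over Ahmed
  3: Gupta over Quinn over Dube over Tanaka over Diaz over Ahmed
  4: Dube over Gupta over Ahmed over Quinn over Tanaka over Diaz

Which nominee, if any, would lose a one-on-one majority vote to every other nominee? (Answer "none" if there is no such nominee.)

Pairwise majorities:
Diaz vs Ahmed: Diaz is ranked higher on 2+3 = 5 ballots, Ahmed on 4. Diaz wins 5–4.
Diaz vs Quinn: Diaz is ranked higher on 2 ballots, Quinn on 7. Quinn wins 7–2.
Diaz vs Gupta: 2 to 7, Gupta.
Diaz vs Tanaka: Tanaka wins 7–2.
Diaz vs Dube: Diaz preferred on 2 ballots; Dube wins 7–2.
Ahmed–Quinn: Quinn 5–4.
Ahmed vs Gupta: Gupta, 9–0.
Ahmed vs Tanaka: Tanaka wins 5–4.
Ahmed vs Dube: Ahmed preferred on 0 ballots; Dube wins 9–0.
Quinn–Gupta: Gupta 9–0.
Quinn vs Tanaka: Quinn wins 9–0.
Quinn vs Dube: 5 to 4, Quinn.
Gupta–Tanaka: Gupta 9–0.
Gupta vs Dube: Gupta preferred on 2+3 = 5 ballots; Gupta wins 5–4.
Tanaka vs Dube: 2 for Tanaka, 7 for Dube — Dube by 7–2.
Only Ahmed has no wins; Ahmed is the Condorcet loser.

Ahmed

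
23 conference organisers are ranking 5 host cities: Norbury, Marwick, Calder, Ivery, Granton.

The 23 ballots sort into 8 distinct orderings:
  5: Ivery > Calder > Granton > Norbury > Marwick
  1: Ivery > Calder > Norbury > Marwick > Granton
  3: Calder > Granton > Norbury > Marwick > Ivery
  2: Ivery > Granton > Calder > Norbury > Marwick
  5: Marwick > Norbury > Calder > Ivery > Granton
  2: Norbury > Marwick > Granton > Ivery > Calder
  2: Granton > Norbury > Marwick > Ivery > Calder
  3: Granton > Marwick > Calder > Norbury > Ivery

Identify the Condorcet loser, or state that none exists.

none

Pairwise majorities:
Norbury vs Marwick: Norbury, 15–8.
Norbury vs Calder: Calder, 14–9.
Norbury vs Ivery: Norbury is ranked higher on 3+5+2+2+3 = 15 ballots, Ivery on 8. Norbury wins 15–8.
Norbury vs Granton: Norbury is ranked higher on 1+5+2 = 8 ballots, Granton on 15. Granton wins 15–8.
Marwick vs Calder: 5+2+2+3 = 12 for Marwick, 11 for Calder — Marwick by 12–11.
Marwick–Ivery: Marwick 15–8.
Marwick vs Granton: Granton, 15–8.
Calder vs Ivery: 11 to 12, Ivery.
Calder vs Granton: Calder is ranked higher on 5+1+3+5 = 14 ballots, Granton on 9. Calder wins 14–9.
Ivery vs Granton: 13 to 10, Ivery.
Every city wins at least one matchup (Norbury beats Marwick; Marwick beats Calder; Calder beats Norbury; Ivery beats Calder; Granton beats Norbury), so there is no Condorcet loser.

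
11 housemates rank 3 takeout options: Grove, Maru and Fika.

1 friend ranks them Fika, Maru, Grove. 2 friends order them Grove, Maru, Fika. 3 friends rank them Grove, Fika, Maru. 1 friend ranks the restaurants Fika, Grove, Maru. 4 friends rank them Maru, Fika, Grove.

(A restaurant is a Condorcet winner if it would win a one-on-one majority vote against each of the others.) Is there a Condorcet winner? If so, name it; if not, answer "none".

none

Head-to-head results (11 friends):
Grove vs Maru: Grove wins 6–5.
Grove–Fika: Fika 6–5.
Maru vs Fika: Maru wins 6–5.
Every restaurant loses at least once (Grove loses to Fika; Maru loses to Grove; Fika loses to Maru). The majority relation contains the cycle Grove beats Maru beats Fika beats Grove, so there is no Condorcet winner.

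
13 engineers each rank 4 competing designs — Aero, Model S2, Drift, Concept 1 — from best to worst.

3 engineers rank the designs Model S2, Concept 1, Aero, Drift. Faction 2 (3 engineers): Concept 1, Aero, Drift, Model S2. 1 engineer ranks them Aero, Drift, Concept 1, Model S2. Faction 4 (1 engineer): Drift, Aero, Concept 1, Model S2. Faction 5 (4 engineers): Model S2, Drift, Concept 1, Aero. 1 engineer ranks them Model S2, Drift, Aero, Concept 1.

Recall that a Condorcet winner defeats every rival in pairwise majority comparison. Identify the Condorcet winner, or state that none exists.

Head-to-head results (13 engineers):
Aero–Model S2: Model S2 8–5.
Aero vs Drift: Aero wins 7–6.
Aero vs Concept 1: Concept 1 wins 10–3.
Model S2 vs Drift: Model S2 wins 8–5.
Model S2–Concept 1: Model S2 8–5.
Drift vs Concept 1: Drift, 7–6.
Model S2 beats each of Aero, Drift, Concept 1 — Model S2 is the Condorcet winner.

Model S2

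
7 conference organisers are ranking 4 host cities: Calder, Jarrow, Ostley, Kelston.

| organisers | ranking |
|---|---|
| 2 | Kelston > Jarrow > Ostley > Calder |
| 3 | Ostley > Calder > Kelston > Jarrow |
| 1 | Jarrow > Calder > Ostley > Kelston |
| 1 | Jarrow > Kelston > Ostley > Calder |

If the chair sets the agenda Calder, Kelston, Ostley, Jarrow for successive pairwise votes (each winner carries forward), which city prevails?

Round 1: Calder vs Kelston — 4–3, Calder advances.
Round 2: Calder vs Ostley — 1–6, Ostley advances.
Round 3: Ostley vs Jarrow — 3–4, Jarrow advances.
Jarrow survives the agenda.

Jarrow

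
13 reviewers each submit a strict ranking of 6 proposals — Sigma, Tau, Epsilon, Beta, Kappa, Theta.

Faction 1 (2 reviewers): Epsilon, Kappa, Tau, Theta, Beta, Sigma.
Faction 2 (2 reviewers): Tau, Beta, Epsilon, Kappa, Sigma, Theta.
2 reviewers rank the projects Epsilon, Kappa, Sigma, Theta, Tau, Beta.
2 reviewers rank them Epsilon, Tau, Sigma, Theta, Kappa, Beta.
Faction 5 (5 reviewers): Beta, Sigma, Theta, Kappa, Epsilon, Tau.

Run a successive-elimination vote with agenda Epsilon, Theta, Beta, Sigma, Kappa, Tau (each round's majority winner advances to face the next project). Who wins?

Tau

Round 1: Epsilon vs Theta — 8–5, Epsilon advances.
Round 2: Epsilon vs Beta — 6–7, Beta advances.
Round 3: Beta vs Sigma — 9–4, Beta advances.
Round 4: Beta vs Kappa — 7–6, Beta advances.
Round 5: Beta vs Tau — 5–8, Tau advances.
The agenda winner is Tau.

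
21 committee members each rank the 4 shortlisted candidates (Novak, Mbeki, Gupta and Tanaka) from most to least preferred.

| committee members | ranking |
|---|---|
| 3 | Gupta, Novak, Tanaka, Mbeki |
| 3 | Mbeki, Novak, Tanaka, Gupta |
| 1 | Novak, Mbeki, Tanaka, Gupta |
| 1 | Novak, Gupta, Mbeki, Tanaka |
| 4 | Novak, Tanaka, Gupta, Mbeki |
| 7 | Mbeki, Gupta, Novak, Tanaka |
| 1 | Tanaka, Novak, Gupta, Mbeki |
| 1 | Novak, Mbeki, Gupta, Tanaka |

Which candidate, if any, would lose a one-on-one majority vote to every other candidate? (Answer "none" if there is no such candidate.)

Head-to-head results (21 committee members):
Novak vs Mbeki: Novak wins 11–10.
Novak vs Gupta: 11 to 10, Novak.
Novak vs Tanaka: Novak is ranked higher on 20 ballots, Tanaka on 1. Novak wins 20–1.
Mbeki–Gupta: Mbeki 12–9.
Mbeki vs Tanaka: Mbeki wins 13–8.
Gupta vs Tanaka: Gupta, 12–9.
Tanaka is beaten in every head-to-head and is the Condorcet loser.

Tanaka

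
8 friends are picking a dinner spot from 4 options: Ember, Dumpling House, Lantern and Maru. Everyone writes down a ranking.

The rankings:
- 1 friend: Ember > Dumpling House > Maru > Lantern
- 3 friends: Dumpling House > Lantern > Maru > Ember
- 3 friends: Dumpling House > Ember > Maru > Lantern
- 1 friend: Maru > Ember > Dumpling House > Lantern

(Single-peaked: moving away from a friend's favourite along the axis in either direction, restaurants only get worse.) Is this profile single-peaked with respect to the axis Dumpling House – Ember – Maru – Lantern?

Axis positions: Dumpling House=1, Ember=2, Maru=3, Lantern=4.
Cluster 1 (peak Ember at position 2): ranking walks positions 2-1-3-4, expanding outward from the peak — single-peaked.
Cluster 2: ranking walks positions 1-4-3-2; Lantern is ranked above Ember even though Ember lies between Lantern and the peak Dumpling House on the axis — preferences dip and rise again. Not single-peaked.
Cluster 3 (peak Dumpling House at position 1): ranking walks positions 1-2-3-4, expanding outward from the peak — single-peaked.
Cluster 4 (peak Maru at position 3): ranking walks positions 3-2-1-4, expanding outward from the peak — single-peaked.
Cluster 2 violates single-peakedness, so the profile is not single-peaked on this axis.

no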